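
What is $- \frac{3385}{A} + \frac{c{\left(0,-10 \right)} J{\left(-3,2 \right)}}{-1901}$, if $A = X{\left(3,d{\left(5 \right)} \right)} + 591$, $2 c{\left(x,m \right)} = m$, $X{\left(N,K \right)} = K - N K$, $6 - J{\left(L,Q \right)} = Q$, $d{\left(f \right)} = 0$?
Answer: $- \frac{6423065}{1123491} \approx -5.7171$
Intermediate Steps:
$J{\left(L,Q \right)} = 6 - Q$
$X{\left(N,K \right)} = K - K N$
$c{\left(x,m \right)} = \frac{m}{2}$
$A = 591$ ($A = 0 \left(1 - 3\right) + 591 = 0 \left(-2\right) + 591 = 0 + 591 = 591$)
$- \frac{3385}{A} + \frac{c{\left(0,-10 \right)} J{\left(-3,2 \right)}}{-1901} = - \frac{3385}{591} + \frac{\frac{1}{2} \left(-10\right) \left(6 - 2\right)}{-1901} = \left(-3385\right) \frac{1}{591} + - 5 \left(6 - 2\right) \left(- \frac{1}{1901}\right) = - \frac{3385}{591} + \left(-5\right) 4 \left(- \frac{1}{1901}\right) = - \frac{3385}{591} - - \frac{20}{1901} = - \frac{3385}{591} + \frac{20}{1901} = - \frac{6423065}{1123491}$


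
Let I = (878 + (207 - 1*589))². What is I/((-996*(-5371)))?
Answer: 61504/1337379 ≈ 0.045988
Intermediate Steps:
I = 246016 (I = (878 + (207 - 589))² = (878 - 382)² = 496² = 246016)
I/((-996*(-5371))) = 246016/((-996*(-5371))) = 246016/5349516 = 246016*(1/5349516) = 61504/1337379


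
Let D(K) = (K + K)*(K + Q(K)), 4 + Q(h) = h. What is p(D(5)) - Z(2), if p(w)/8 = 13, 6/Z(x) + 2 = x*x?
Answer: 101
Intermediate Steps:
Q(h) = -4 + h
D(K) = 2*K*(-4 + 2*K) (D(K) = (K + K)*(K + (-4 + K)) = (2*K)*(-4 + 2*K) = 2*K*(-4 + 2*K))
Z(x) = 6/(-2 + x**2) (Z(x) = 6/(-2 + x*x) = 6/(-2 + x**2))
p(w) = 104 (p(w) = 8*13 = 104)
p(D(5)) - Z(2) = 104 - 6/(-2 + 2**2) = 104 - 6/(-2 + 4) = 104 - 6/2 = 104 - 1*3 = 104 - 3 = 101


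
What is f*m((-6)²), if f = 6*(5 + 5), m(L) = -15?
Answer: -900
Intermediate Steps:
f = 60 (f = 6*10 = 60)
f*m((-6)²) = 60*(-15) = -900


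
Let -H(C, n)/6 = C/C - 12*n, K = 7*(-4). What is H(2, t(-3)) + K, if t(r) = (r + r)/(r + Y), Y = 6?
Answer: -178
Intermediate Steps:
K = -28
t(r) = 2*r/(6 + r) (t(r) = (r + r)/(r + 6) = (2*r)/(6 + r) = 2*r/(6 + r))
H(C, n) = -6 + 72*n (H(C, n) = -6*(C/C - 12*n) = -6*(1 - 12*n) = -6 + 72*n)
H(2, t(-3)) + K = (-6 + 72*(2*(-3)/(6 - 3))) - 28 = (-6 + 72*(2*(-3)/3)) - 28 = (-6 + 72*(2*(-3)*(1/3))) - 28 = (-6 + 72*(-2)) - 28 = (-6 - 144) - 28 = -150 - 28 = -178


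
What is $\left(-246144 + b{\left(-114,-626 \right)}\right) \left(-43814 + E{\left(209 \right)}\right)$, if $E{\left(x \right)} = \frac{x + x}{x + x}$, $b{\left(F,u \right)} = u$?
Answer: $10811734010$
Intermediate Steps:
$E{\left(x \right)} = 1$ ($E{\left(x \right)} = \frac{2 x}{2 x} = 2 x \frac{1}{2 x} = 1$)
$\left(-246144 + b{\left(-114,-626 \right)}\right) \left(-43814 + E{\left(209 \right)}\right) = \left(-246144 - 626\right) \left(-43814 + 1\right) = \left(-246770\right) \left(-43813\right) = 10811734010$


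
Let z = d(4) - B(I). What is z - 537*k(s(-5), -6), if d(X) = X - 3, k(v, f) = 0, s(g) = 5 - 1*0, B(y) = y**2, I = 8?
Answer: -63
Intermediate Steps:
s(g) = 5 (s(g) = 5 + 0 = 5)
d(X) = -3 + X
z = -63 (z = (-3 + 4) - 1*8**2 = 1 - 1*64 = 1 - 64 = -63)
z - 537*k(s(-5), -6) = -63 - 537*0 = -63 + 0 = -63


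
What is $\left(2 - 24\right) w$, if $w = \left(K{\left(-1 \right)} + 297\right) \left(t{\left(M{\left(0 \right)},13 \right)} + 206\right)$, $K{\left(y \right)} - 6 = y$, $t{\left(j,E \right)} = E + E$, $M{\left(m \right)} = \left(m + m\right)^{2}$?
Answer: $-1541408$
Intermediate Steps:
$M{\left(m \right)} = 4 m^{2}$ ($M{\left(m \right)} = \left(2 m\right)^{2} = 4 m^{2}$)
$t{\left(j,E \right)} = 2 E$
$K{\left(y \right)} = 6 + y$
$w = 70064$ ($w = \left(\left(6 - 1\right) + 297\right) \left(2 \cdot 13 + 206\right) = \left(5 + 297\right) \left(26 + 206\right) = 302 \cdot 232 = 70064$)
$\left(2 - 24\right) w = \left(2 - 24\right) 70064 = \left(-22\right) 70064 = -1541408$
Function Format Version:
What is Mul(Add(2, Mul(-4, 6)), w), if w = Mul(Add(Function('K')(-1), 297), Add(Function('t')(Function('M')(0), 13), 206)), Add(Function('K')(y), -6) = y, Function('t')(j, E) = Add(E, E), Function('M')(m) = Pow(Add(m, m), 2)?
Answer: -1541408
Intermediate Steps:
Function('M')(m) = Mul(4, Pow(m, 2)) (Function('M')(m) = Pow(Mul(2, m), 2) = Mul(4, Pow(m, 2)))
Function('t')(j, E) = Mul(2, E)
Function('K')(y) = Add(6, y)
w = 70064 (w = Mul(Add(Add(6, -1), 297), Add(Mul(2, 13), 206)) = Mul(Add(5, 297), Add(26, 206)) = Mul(302, 232) = 70064)
Mul(Add(2, Mul(-4, 6)), w) = Mul(Add(2, Mul(-4, 6)), 70064) = Mul(Add(2, -24), 70064) = Mul(-22, 70064) = -1541408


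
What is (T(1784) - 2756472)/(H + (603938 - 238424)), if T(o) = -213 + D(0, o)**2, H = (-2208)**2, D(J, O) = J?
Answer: -918895/1746926 ≈ -0.52601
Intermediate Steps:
H = 4875264
T(o) = -213 (T(o) = -213 + 0**2 = -213 + 0 = -213)
(T(1784) - 2756472)/(H + (603938 - 238424)) = (-213 - 2756472)/(4875264 + (603938 - 238424)) = -2756685/(4875264 + 365514) = -2756685/5240778 = -2756685*1/5240778 = -918895/1746926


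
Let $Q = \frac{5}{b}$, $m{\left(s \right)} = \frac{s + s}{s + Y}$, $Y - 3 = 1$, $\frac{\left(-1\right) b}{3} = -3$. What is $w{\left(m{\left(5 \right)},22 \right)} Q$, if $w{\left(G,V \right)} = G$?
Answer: $\frac{50}{81} \approx 0.61728$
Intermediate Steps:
$b = 9$ ($b = \left(-3\right) \left(-3\right) = 9$)
$Y = 4$ ($Y = 3 + 1 = 4$)
$m{\left(s \right)} = \frac{2 s}{4 + s}$ ($m{\left(s \right)} = \frac{s + s}{s + 4} = \frac{2 s}{4 + s}$)
$Q = \frac{5}{9} \approx 0.55556$
$w{\left(m{\left(5 \right)},22 \right)} Q = 2 \cdot 5 \frac{1}{4 + 5} \cdot \frac{5}{9} = 2 \cdot 5 \cdot \frac{1}{9} \cdot \frac{5}{9} = \frac{10}{9} \cdot \frac{5}{9} = \frac{50}{81}$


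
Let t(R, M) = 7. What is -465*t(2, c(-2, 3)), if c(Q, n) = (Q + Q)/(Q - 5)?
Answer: -3255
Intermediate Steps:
c(Q, n) = 2*Q/(-5 + Q) (c(Q, n) = (2*Q)/(-5 + Q) = 2*Q/(-5 + Q))
-465*t(2, c(-2, 3)) = -465*7 = -3255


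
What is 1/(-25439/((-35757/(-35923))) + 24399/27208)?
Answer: -972876456/24863027684933 ≈ -3.9129e-5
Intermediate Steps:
1/(-25439/((-35757/(-35923))) + 24399/27208) = 1/(-25439/((-35757*(-1/35923))) + 24399*(1/27208)) = 1/(-25439/35757/35923 + 24399/27208) = 1/(-25439*35923/35757 + 24399/27208) = 1/(-913845197/35757 + 24399/27208) = 1/(-24863027684933/972876456) = -972876456/24863027684933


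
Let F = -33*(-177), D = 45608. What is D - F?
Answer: 39767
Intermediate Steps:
F = 5841
D - F = 45608 - 1*5841 = 45608 - 5841 = 39767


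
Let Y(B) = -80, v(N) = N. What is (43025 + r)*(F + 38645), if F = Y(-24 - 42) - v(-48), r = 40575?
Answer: 3228046800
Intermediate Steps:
F = -32 (F = -80 - 1*(-48) = -80 + 48 = -32)
(43025 + r)*(F + 38645) = (43025 + 40575)*(-32 + 38645) = 83600*38613 = 3228046800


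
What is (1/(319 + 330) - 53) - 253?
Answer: -198593/649 ≈ -306.00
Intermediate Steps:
(1/(319 + 330) - 53) - 253 = (1/649 - 53) - 253 = -34396/649 - 253 = -198593/649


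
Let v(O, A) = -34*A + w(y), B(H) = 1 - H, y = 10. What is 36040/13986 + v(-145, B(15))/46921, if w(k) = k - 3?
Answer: 121270577/46874079 ≈ 2.5872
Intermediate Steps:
w(k) = -3 + k
v(O, A) = 7 - 34*A (v(O, A) = -34*A + (-3 + 10) = -34*A + 7 = 7 - 34*A)
36040/13986 + v(-145, B(15))/46921 = 36040/13986 + (7 - 34*(1 - 1*15))/46921 = 36040*(1/13986) + (7 - 34*(1 - 15))*(1/46921) = 18020/6993 + (7 - 34*(-14))*(1/46921) = 18020/6993 + (7 + 476)*(1/46921) = 18020/6993 + 483*(1/46921) = 18020/6993 + 69/6703 = 121270577/46874079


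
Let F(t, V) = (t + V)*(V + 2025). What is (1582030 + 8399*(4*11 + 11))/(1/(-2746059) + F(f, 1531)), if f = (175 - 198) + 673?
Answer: 5612875944525/21297434038523 ≈ 0.26355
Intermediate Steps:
f = 650 (f = -23 + 673 = 650)
F(t, V) = (2025 + V)*(V + t) (F(t, V) = (V + t)*(2025 + V) = (2025 + V)*(V + t))
(1582030 + 8399*(4*11 + 11))/(1/(-2746059) + F(f, 1531)) = (1582030 + 8399*(4*11 + 11))/(1/(-2746059) + (1531² + 2025*1531 + 2025*650 + 1531*650)) = (1582030 + 8399*(44 + 11))/(-1/2746059 + (2343961 + 3100275 + 1316250 + 995150)) = (1582030 + 8399*55)/(-1/2746059 + 7755636) = (1582030 + 461945)/(21297434038523/2746059) = 2043975*(2746059/21297434038523) = 5612875944525/21297434038523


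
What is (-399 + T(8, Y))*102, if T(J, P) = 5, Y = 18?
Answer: -40188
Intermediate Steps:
(-399 + T(8, Y))*102 = (-399 + 5)*102 = -394*102 = -40188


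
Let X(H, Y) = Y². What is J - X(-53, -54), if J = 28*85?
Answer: -536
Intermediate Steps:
J = 2380
J - X(-53, -54) = 2380 - 1*(-54)² = 2380 - 1*2916 = 2380 - 2916 = -536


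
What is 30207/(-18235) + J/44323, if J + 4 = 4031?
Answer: -1265432516/808229905 ≈ -1.5657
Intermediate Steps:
J = 4027 (J = -4 + 4031 = 4027)
30207/(-18235) + J/44323 = 30207/(-18235) + 4027/44323 = 30207*(-1/18235) + 4027*(1/44323) = -30207/18235 + 4027/44323 = -1265432516/808229905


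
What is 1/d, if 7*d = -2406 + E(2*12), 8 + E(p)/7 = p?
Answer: -7/2294 ≈ -0.0030514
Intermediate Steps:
E(p) = -56 + 7*p
d = -2294/7 (d = (-2406 + (-56 + 7*(2*12)))/7 = (-2406 + (-56 + 7*24))/7 = (-2406 + (-56 + 168))/7 = (-2406 + 112)/7 = (⅐)*(-2294) = -2294/7 ≈ -327.71)
1/d = 1/(-2294/7) = -7/2294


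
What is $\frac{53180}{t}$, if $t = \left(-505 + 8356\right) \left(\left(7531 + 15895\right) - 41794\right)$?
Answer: $- \frac{13295}{36051792} \approx -0.00036877$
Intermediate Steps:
$t = -144207168$ ($t = 7851 \left(23426 - 41794\right) = 7851 \left(-18368\right) = -144207168$)
$\frac{53180}{t} = \frac{53180}{-144207168} = 53180 \left(- \frac{1}{144207168}\right) = - \frac{13295}{36051792}$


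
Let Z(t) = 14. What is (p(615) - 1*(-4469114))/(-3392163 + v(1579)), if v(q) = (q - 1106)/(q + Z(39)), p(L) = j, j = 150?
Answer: -3559768776/2701857593 ≈ -1.3175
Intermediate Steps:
p(L) = 150
v(q) = (-1106 + q)/(14 + q) (v(q) = (q - 1106)/(q + 14) = (-1106 + q)/(14 + q))
(p(615) - 1*(-4469114))/(-3392163 + v(1579)) = (150 - 1*(-4469114))/(-3392163 + (-1106 + 1579)/(14 + 1579)) = (150 + 4469114)/(-3392163 + 473/1593) = 4469264/(-3392163 + (1/1593)*473) = 4469264/(-3392163 + 473/1593) = 4469264/(-5403715186/1593) = 4469264*(-1593/5403715186) = -3559768776/2701857593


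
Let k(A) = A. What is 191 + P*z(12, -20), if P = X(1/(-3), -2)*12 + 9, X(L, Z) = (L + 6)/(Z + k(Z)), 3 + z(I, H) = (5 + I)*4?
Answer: -329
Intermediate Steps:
z(I, H) = 17 + 4*I (z(I, H) = -3 + (5 + I)*4 = -3 + (20 + 4*I) = 17 + 4*I)
X(L, Z) = (6 + L)/(2*Z) (X(L, Z) = (L + 6)/(Z + Z) = (6 + L)/((2*Z)) = (6 + L)*(1/(2*Z)) = (6 + L)/(2*Z))
P = -8 (P = ((½)*(6 + 1/(-3))/(-2))*12 + 9 = ((½)*(-½)*(6 - ⅓))*12 + 9 = ((½)*(-½)*(17/3))*12 + 9 = -17/12*12 + 9 = -17 + 9 = -8)
191 + P*z(12, -20) = 191 - 8*(17 + 4*12) = 191 - 8*(17 + 48) = 191 - 8*65 = 191 - 520 = -329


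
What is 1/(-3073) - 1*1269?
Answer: -3899638/3073 ≈ -1269.0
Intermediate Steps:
1/(-3073) - 1*1269 = -1/3073 - 1269 = -3899638/3073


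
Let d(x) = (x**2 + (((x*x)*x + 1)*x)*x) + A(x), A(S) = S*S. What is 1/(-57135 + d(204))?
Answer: 1/353305924737 ≈ 2.8304e-12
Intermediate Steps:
A(S) = S**2
d(x) = 2*x**2 + x**2*(1 + x**3) (d(x) = (x**2 + (((x*x)*x + 1)*x)*x) + x**2 = (x**2 + ((x**2*x + 1)*x)*x) + x**2 = (x**2 + ((x**3 + 1)*x)*x) + x**2 = (x**2 + ((1 + x**3)*x)*x) + x**2 = (x**2 + (x*(1 + x**3))*x) + x**2 = (x**2 + x**2*(1 + x**3)) + x**2 = 2*x**2 + x**2*(1 + x**3))
1/(-57135 + d(204)) = 1/(-57135 + 204**2*(3 + 204**3)) = 1/(-57135 + 41616*(3 + 8489664)) = 1/(-57135 + 41616*8489667) = 1/(-57135 + 353305981872) = 1/353305924737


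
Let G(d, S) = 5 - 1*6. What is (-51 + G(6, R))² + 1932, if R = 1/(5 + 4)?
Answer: 4636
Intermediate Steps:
R = ⅑ (R = 1/9 = ⅑ ≈ 0.11111)
G(d, S) = -1 (G(d, S) = 5 - 6 = -1)
(-51 + G(6, R))² + 1932 = (-51 - 1)² + 1932 = (-52)² + 1932 = 2704 + 1932 = 4636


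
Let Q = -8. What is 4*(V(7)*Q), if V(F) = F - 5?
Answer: -64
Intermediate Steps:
V(F) = -5 + F
4*(V(7)*Q) = 4*((-5 + 7)*(-8)) = 4*(2*(-8)) = 4*(-16) = -64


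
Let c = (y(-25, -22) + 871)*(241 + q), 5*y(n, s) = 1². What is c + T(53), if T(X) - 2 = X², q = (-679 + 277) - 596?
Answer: -3283437/5 ≈ -6.5669e+5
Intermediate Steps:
q = -998 (q = -402 - 596 = -998)
y(n, s) = ⅕ (y(n, s) = (⅕)*1² = (⅕)*1 = ⅕)
T(X) = 2 + X²
c = -3297492/5 (c = (⅕ + 871)*(241 - 998) = (4356/5)*(-757) = -3297492/5 ≈ -6.5950e+5)
c + T(53) = -3297492/5 + (2 + 53²) = -3297492/5 + (2 + 2809) = -3297492/5 + 2811 = -3283437/5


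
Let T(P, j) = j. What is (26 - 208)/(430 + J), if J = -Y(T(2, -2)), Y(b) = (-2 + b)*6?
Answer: -91/227 ≈ -0.40088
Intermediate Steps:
Y(b) = -12 + 6*b
J = 24 (J = -(-12 + 6*(-2)) = -(-12 - 12) = -1*(-24) = 24)
(26 - 208)/(430 + J) = (26 - 208)/(430 + 24) = -182/454 = -182*1/454 = -91/227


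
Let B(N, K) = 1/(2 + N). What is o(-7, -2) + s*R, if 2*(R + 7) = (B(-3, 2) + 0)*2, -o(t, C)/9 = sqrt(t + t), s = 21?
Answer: -168 - 9*I*sqrt(14) ≈ -168.0 - 33.675*I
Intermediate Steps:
o(t, C) = -9*sqrt(2)*sqrt(t) (o(t, C) = -9*sqrt(t + t) = -9*sqrt(2)*sqrt(t))
R = -8 (R = -7 + ((1/(2 - 3) + 0)*2)/2 = -7 + ((1/(-1) + 0)*2)/2 = -7 + ((-1 + 0)*2)/2 = -7 + (-1*2)/2 = -7 + (1/2)*(-2) = -7 - 1 = -8)
o(-7, -2) + s*R = -9*sqrt(2)*sqrt(-7) + 21*(-8) = -9*sqrt(2)*I*sqrt(7) - 168 = -9*I*sqrt(14) - 168 = -168 - 9*I*sqrt(14)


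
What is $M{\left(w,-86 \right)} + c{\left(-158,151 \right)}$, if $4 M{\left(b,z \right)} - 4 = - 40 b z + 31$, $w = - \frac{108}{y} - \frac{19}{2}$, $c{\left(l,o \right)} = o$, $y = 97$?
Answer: $- \frac{3479497}{388} \approx -8967.8$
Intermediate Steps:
$w = - \frac{2059}{194}$ ($w = - \frac{108}{97} - \frac{19}{2} = - \frac{2059}{194} \approx -10.613$)
$M{\left(b,z \right)} = \frac{35}{4} - 10 b z$ ($M{\left(b,z \right)} = 1 + \frac{- 40 b z + 31}{4} = 1 + \frac{31 - 40 b z}{4} = 1 - \left(- \frac{31}{4} + 10 b z\right) = \frac{35}{4} - 10 b z$)
$M{\left(w,-86 \right)} + c{\left(-158,151 \right)} = \left(\frac{35}{4} - \left(- \frac{10295}{97}\right) \left(-86\right)\right) + 151 = \left(\frac{35}{4} - \frac{885370}{97}\right) + 151 = - \frac{3538085}{388} + 151 = - \frac{3479497}{388}$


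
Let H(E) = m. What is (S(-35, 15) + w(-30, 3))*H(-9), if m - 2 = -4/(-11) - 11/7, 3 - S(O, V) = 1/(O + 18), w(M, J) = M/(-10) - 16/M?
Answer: 102541/19635 ≈ 5.2224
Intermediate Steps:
w(M, J) = -16/M - M/10 (w(M, J) = M*(-⅒) - 16/M = -M/10 - 16/M = -16/M - M/10)
S(O, V) = 3 - 1/(18 + O) (S(O, V) = 3 - 1/(O + 18) = 3 - 1/(18 + O))
m = 61/77 (m = 2 + (-4/(-11) - 11/7) = 2 + (-4*(-1/11) - 11*⅐) = 2 + (4/11 - 11/7) = 2 - 93/77 = 61/77 ≈ 0.79221)
H(E) = 61/77
(S(-35, 15) + w(-30, 3))*H(-9) = ((53 + 3*(-35))/(18 - 35) + (-16/(-30) - ⅒*(-30)))*(61/77) = ((53 - 105)/(-17) + (-16*(-1/30) + 3))*(61/77) = (-1/17*(-52) + (8/15 + 3))*(61/77) = (52/17 + 53/15)*(61/77) = (1681/255)*(61/77) = 102541/19635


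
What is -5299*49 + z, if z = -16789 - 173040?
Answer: -449480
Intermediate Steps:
z = -189829
-5299*49 + z = -5299*49 - 189829 = -259651 - 189829 = -449480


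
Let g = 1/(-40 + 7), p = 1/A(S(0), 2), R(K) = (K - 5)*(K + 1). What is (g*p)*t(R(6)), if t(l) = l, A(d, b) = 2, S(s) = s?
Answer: -7/66 ≈ -0.10606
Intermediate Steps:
R(K) = (1 + K)*(-5 + K) (R(K) = (-5 + K)*(1 + K) = (1 + K)*(-5 + K))
p = ½ (p = 1/2 = ½ ≈ 0.50000)
g = -1/33 (g = 1/(-33) = -1/33 ≈ -0.030303)
(g*p)*t(R(6)) = (-1/33*½)*(-5 + 6² - 4*6) = -(-5 + 36 - 24)/66 = -1/66*7 = -7/66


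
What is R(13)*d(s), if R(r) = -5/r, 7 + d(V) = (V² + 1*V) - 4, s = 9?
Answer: -395/13 ≈ -30.385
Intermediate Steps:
d(V) = -11 + V + V² (d(V) = -7 + ((V² + 1*V) - 4) = -7 + ((V² + V) - 4) = -7 + ((V + V²) - 4) = -7 + (-4 + V + V²) = -11 + V + V²)
R(13)*d(s) = (-5/13)*(-11 + 9 + 9²) = (-5*1/13)*(-11 + 9 + 81) = -5/13*79 = -395/13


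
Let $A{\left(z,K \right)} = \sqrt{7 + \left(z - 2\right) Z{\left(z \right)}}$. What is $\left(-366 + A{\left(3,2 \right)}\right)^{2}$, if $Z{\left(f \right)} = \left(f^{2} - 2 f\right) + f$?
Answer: $\left(366 - \sqrt{13}\right)^{2} \approx 1.3133 \cdot 10^{5}$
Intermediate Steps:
$Z{\left(f \right)} = f^{2} - f$
$A{\left(z,K \right)} = \sqrt{7 + z \left(-1 + z\right) \left(-2 + z\right)}$ ($A{\left(z,K \right)} = \sqrt{7 + \left(z - 2\right) z \left(-1 + z\right)} = \sqrt{7 + \left(-2 + z\right) z \left(-1 + z\right)} = \sqrt{7 + z \left(-1 + z\right) \left(-2 + z\right)}$)
$\left(-366 + A{\left(3,2 \right)}\right)^{2} = \left(-366 + \sqrt{7 + 3^{3} - 3 \cdot 3^{2} + 2 \cdot 3}\right)^{2} = \left(-366 + \sqrt{7 + 27 - 27 + 6}\right)^{2} = \left(-366 + \sqrt{13}\right)^{2}$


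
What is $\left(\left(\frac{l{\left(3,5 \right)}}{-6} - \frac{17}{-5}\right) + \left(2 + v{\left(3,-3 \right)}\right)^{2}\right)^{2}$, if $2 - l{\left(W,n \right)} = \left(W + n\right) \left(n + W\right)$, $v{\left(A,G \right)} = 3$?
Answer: $\frac{337561}{225} \approx 1500.3$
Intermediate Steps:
$l{\left(W,n \right)} = 2 - \left(W + n\right)^{2}$ ($l{\left(W,n \right)} = 2 - \left(W + n\right) \left(n + W\right) = 2 - \left(W + n\right) \left(W + n\right) = 2 - \left(W + n\right)^{2}$)
$\left(\left(\frac{l{\left(3,5 \right)}}{-6} - \frac{17}{-5}\right) + \left(2 + v{\left(3,-3 \right)}\right)^{2}\right)^{2} = \left(\left(\frac{2 - \left(3 + 5\right)^{2}}{-6} - \frac{17}{-5}\right) + \left(2 + 3\right)^{2}\right)^{2} = \left(\left(\left(2 - 8^{2}\right) \left(- \frac{1}{6}\right) - - \frac{17}{5}\right) + 5^{2}\right)^{2} = \left(\left(\left(2 - 64\right) \left(- \frac{1}{6}\right) + \frac{17}{5}\right) + 25\right)^{2} = \left(\left(\left(-62\right) \left(- \frac{1}{6}\right) + \frac{17}{5}\right) + 25\right)^{2} = \left(\left(\frac{31}{3} + \frac{17}{5}\right) + 25\right)^{2} = \left(\frac{206}{15} + 25\right)^{2} = \left(\frac{581}{15}\right)^{2} = \frac{337561}{225}$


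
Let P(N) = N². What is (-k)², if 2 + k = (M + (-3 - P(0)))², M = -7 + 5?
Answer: 529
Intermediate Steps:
M = -2
k = 23 (k = -2 + (-2 + (-3 - 1*0²))² = -2 + (-2 + (-3 - 1*0))² = -2 + (-2 + (-3 + 0))² = -2 + (-2 - 3)² = -2 + (-5)² = -2 + 25 = 23)
(-k)² = (-1*23)² = (-23)² = 529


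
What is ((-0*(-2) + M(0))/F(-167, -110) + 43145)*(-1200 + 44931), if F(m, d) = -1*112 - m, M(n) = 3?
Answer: 103772700918/55 ≈ 1.8868e+9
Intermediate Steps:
F(m, d) = -112 - m
((-0*(-2) + M(0))/F(-167, -110) + 43145)*(-1200 + 44931) = ((-0*(-2) + 3)/(-112 - 1*(-167)) + 43145)*(-1200 + 44931) = ((-45*0 + 3)/(-112 + 167) + 43145)*43731 = ((0 + 3)/55 + 43145)*43731 = (3*(1/55) + 43145)*43731 = (3/55 + 43145)*43731 = (2372978/55)*43731 = 103772700918/55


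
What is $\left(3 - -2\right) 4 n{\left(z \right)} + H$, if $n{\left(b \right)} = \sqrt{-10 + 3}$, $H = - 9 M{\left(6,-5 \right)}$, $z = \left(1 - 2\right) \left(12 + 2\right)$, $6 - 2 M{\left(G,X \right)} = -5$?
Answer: $- \frac{99}{2} + 20 i \sqrt{7} \approx -49.5 + 52.915 i$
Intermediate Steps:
$M{\left(G,X \right)} = \frac{11}{2}$ ($M{\left(G,X \right)} = 3 - - \frac{5}{2} = 3 + \frac{5}{2} = \frac{11}{2}$)
$z = -14$ ($z = \left(-1\right) 14 = -14$)
$H = - \frac{99}{2}$ ($H = \left(-9\right) \frac{11}{2} = - \frac{99}{2} \approx -49.5$)
$n{\left(b \right)} = i \sqrt{7}$ ($n{\left(b \right)} = \sqrt{-7} = i \sqrt{7}$)
$\left(3 - -2\right) 4 n{\left(z \right)} + H = \left(3 - -2\right) 4 i \sqrt{7} - \frac{99}{2} = \left(3 + 2\right) 4 i \sqrt{7} - \frac{99}{2} = 5 \cdot 4 i \sqrt{7} - \frac{99}{2} = 20 i \sqrt{7} - \frac{99}{2} = - \frac{99}{2} + 20 i \sqrt{7}$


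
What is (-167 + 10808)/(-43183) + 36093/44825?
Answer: 1081621194/1935677975 ≈ 0.55878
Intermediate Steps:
(-167 + 10808)/(-43183) + 36093/44825 = 10641*(-1/43183) + 36093*(1/44825) = -10641/43183 + 36093/44825 = 1081621194/1935677975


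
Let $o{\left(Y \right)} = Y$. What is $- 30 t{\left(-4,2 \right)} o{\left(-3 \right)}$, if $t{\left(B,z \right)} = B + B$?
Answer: $-720$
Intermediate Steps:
$t{\left(B,z \right)} = 2 B$
$- 30 t{\left(-4,2 \right)} o{\left(-3 \right)} = - 30 \cdot 2 \left(-4\right) \left(-3\right) = \left(-30\right) \left(-8\right) \left(-3\right) = 240 \left(-3\right) = -720$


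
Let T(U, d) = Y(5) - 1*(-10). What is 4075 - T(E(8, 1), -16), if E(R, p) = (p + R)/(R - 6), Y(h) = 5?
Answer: 4060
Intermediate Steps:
E(R, p) = (R + p)/(-6 + R)
T(U, d) = 15 (T(U, d) = 5 - 1*(-10) = 5 + 10 = 15)
4075 - T(E(8, 1), -16) = 4075 - 1*15 = 4075 - 15 = 4060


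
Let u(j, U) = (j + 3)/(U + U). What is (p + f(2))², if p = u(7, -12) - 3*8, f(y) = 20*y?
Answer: 34969/144 ≈ 242.84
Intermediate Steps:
u(j, U) = (3 + j)/(2*U) (u(j, U) = (3 + j)/((2*U)) = (3 + j)*(1/(2*U)) = (3 + j)/(2*U))
p = -293/12 (p = (½)*(3 + 7)/(-12) - 3*8 = (½)*(-1/12)*10 - 24 = -5/12 - 24 = -293/12 ≈ -24.417)
(p + f(2))² = (-293/12 + 20*2)² = (-293/12 + 40)² = (187/12)² = 34969/144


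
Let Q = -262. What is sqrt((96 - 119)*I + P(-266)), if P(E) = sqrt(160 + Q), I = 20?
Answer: sqrt(-460 + I*sqrt(102)) ≈ 0.2354 + 21.449*I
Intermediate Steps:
P(E) = I*sqrt(102) (P(E) = sqrt(160 - 262) = sqrt(-102) = I*sqrt(102))
sqrt((96 - 119)*I + P(-266)) = sqrt((96 - 119)*20 + I*sqrt(102)) = sqrt(-23*20 + I*sqrt(102)) = sqrt(-460 + I*sqrt(102))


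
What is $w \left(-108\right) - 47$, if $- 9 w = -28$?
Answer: $-383$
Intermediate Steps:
$w = \frac{28}{9}$ ($w = \left(- \frac{1}{9}\right) \left(-28\right) = \frac{28}{9} \approx 3.1111$)
$w \left(-108\right) - 47 = \frac{28}{9} \left(-108\right) - 47 = -336 - 47 = -383$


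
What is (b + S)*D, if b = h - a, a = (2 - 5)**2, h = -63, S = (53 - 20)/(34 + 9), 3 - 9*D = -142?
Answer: -148045/129 ≈ -1147.6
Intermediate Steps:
D = 145/9 (D = 1/3 - 1/9*(-142) = 1/3 + 142/9 = 145/9 ≈ 16.111)
S = 33/43 ≈ 0.76744
a = 9 (a = (-3)**2 = 9)
b = -72 (b = -63 - 1*9 = -63 - 9 = -72)
(b + S)*D = (-72 + 33/43)*(145/9) = -3063/43*145/9 = -148045/129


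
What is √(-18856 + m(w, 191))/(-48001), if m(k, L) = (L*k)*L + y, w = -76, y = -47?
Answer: -I*√2791459/48001 ≈ -0.034807*I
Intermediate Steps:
m(k, L) = -47 + k*L² (m(k, L) = (L*k)*L - 47 = k*L² - 47 = -47 + k*L²)
√(-18856 + m(w, 191))/(-48001) = √(-18856 + (-47 - 76*191²))/(-48001) = √(-18856 + (-47 - 76*36481))*(-1/48001) = √(-18856 + (-47 - 2772556))*(-1/48001) = √(-18856 - 2772603)*(-1/48001) = √(-2791459)*(-1/48001) = (I*√2791459)*(-1/48001) = -I*√2791459/48001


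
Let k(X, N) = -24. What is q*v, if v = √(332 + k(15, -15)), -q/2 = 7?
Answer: -28*√77 ≈ -245.70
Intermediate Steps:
q = -14 (q = -2*7 = -14)
v = 2*√77 (v = √(332 - 24) = √308 = 2*√77 ≈ 17.550)
q*v = -28*√77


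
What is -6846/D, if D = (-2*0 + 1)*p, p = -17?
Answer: 6846/17 ≈ 402.71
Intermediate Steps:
D = -17 (D = (-2*0 + 1)*(-17) = (0 + 1)*(-17) = 1*(-17) = -17)
-6846/D = -6846/(-17) = -6846*(-1/17) = 6846/17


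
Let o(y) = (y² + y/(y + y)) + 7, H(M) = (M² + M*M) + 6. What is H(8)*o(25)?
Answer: 84755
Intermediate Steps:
H(M) = 6 + 2*M² (H(M) = (M² + M²) + 6 = 2*M² + 6 = 6 + 2*M²)
o(y) = 15/2 + y² (o(y) = (y² + y/((2*y))) + 7 = (y² + (1/(2*y))*y) + 7 = (y² + ½) + 7 = (½ + y²) + 7 = 15/2 + y²)
H(8)*o(25) = (6 + 2*8²)*(15/2 + 25²) = (6 + 2*64)*(15/2 + 625) = (6 + 128)*(1265/2) = 134*(1265/2) = 84755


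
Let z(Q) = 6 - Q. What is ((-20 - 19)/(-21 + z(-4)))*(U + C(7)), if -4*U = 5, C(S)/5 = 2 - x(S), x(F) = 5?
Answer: -2535/44 ≈ -57.614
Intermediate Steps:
C(S) = -15 (C(S) = 5*(2 - 1*5) = 5*(2 - 5) = 5*(-3) = -15)
U = -5/4 (U = -¼*5 = -5/4 ≈ -1.2500)
((-20 - 19)/(-21 + z(-4)))*(U + C(7)) = ((-20 - 19)/(-21 + (6 - 1*(-4))))*(-5/4 - 15) = -39/(-21 + (6 + 4))*(-65/4) = -39/(-21 + 10)*(-65/4) = -39/(-11)*(-65/4) = -39*(-1/11)*(-65/4) = (39/11)*(-65/4) = -2535/44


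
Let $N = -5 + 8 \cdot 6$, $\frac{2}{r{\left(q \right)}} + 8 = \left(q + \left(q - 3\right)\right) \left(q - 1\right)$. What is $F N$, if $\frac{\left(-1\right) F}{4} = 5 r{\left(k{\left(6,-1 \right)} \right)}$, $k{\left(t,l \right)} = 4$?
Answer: $- \frac{1720}{7} \approx -245.71$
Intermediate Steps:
$r{\left(q \right)} = \frac{2}{-8 + \left(-1 + q\right) \left(-3 + 2 q\right)}$ ($r{\left(q \right)} = \frac{2}{-8 + \left(q + \left(q - 3\right)\right) \left(q - 1\right)} = \frac{2}{-8 + \left(q + \left(q - 3\right)\right) \left(-1 + q\right)} = \frac{2}{-8 + \left(q + \left(-3 + q\right)\right) \left(-1 + q\right)} = \frac{2}{-8 + \left(-3 + 2 q\right) \left(-1 + q\right)} = \frac{2}{-8 + \left(-1 + q\right) \left(-3 + 2 q\right)}$)
$N = 43$ ($N = -5 + 48 = 43$)
$F = - \frac{40}{7}$ ($F = - 4 \cdot 5 \frac{2}{-5 - 20 + 2 \cdot 4^{2}} = - 4 \cdot 5 \frac{2}{-5 - 20 + 2 \cdot 16} = - 4 \cdot 5 \frac{2}{-5 - 20 + 32} = - 4 \cdot 5 \cdot \frac{2}{7} = \left(-4\right) \frac{10}{7} = - \frac{40}{7} \approx -5.7143$)
$F N = \left(- \frac{40}{7}\right) 43 = - \frac{1720}{7}$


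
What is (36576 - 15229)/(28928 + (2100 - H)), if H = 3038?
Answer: 21347/27990 ≈ 0.76266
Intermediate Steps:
(36576 - 15229)/(28928 + (2100 - H)) = (36576 - 15229)/(28928 + (2100 - 1*3038)) = 21347/(28928 + (2100 - 3038)) = 21347/(28928 - 938) = 21347/27990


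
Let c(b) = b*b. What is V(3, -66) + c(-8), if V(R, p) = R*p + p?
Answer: -200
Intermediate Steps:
V(R, p) = p + R*p
c(b) = b²
V(3, -66) + c(-8) = -66*(1 + 3) + (-8)² = -66*4 + 64 = -264 + 64 = -200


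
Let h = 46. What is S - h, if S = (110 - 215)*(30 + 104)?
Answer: -14116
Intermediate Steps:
S = -14070 (S = -105*134 = -14070)
S - h = -14070 - 1*46 = -14070 - 46 = -14116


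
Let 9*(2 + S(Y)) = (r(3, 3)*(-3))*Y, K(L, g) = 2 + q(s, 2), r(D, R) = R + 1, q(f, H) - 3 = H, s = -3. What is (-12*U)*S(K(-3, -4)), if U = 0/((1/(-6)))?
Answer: 0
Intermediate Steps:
q(f, H) = 3 + H
r(D, R) = 1 + R
K(L, g) = 7 (K(L, g) = 2 + (3 + 2) = 2 + 5 = 7)
S(Y) = -2 - 4*Y/3 (S(Y) = -2 + (((1 + 3)*(-3))*Y)/9 = -2 + ((4*(-3))*Y)/9 = -2 + (-12*Y)/9 = -2 - 4*Y/3)
U = 0 (U = 0/((1*(-1/6))) = 0/(-1/6) = 0*(-6) = 0)
(-12*U)*S(K(-3, -4)) = (-12*0)*(-2 - 4/3*7) = 0*(-2 - 28/3) = 0*(-34/3) = 0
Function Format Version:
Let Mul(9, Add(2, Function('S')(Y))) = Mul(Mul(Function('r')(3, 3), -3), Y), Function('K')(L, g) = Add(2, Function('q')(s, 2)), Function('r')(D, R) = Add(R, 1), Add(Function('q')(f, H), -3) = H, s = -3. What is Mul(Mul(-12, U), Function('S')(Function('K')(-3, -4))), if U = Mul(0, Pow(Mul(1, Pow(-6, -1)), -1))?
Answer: 0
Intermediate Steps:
Function('q')(f, H) = Add(3, H)
Function('r')(D, R) = Add(1, R)
Function('K')(L, g) = 7 (Function('K')(L, g) = Add(2, Add(3, 2)) = Add(2, 5) = 7)
Function('S')(Y) = Add(-2, Mul(Rational(-4, 3), Y)) (Function('S')(Y) = Add(-2, Mul(Rational(1, 9), Mul(Mul(Add(1, 3), -3), Y))) = Add(-2, Mul(Rational(1, 9), Mul(Mul(4, -3), Y))) = Add(-2, Mul(Rational(1, 9), Mul(-12, Y))) = Add(-2, Mul(Rational(-4, 3), Y)))
U = 0 (U = Mul(0, Pow(Mul(1, Rational(-1, 6)), -1)) = Mul(0, Pow(Rational(-1, 6), -1)) = Mul(0, -6) = 0)
Mul(Mul(-12, U), Function('S')(Function('K')(-3, -4))) = Mul(Mul(-12, 0), Add(-2, Mul(Rational(-4, 3), 7))) = Mul(0, Add(-2, Rational(-28, 3))) = Mul(0, Rational(-34, 3)) = 0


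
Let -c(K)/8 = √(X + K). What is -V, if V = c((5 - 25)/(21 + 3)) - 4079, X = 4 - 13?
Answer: 4079 + 4*I*√354/3 ≈ 4079.0 + 25.087*I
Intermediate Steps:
X = -9
c(K) = -8*√(-9 + K)
V = -4079 - 4*I*√354/3 (V = -8*√(-9 + (5 - 25)/(21 + 3)) - 4079 = -8*√(-9 - 20/24) - 4079 = -8*√(-9 - 20*1/24) - 4079 = -8*√(-9 - ⅚) - 4079 = -4*I*√354/3 - 4079 = -4079 - 4*I*√354/3 ≈ -4079.0 - 25.087*I)
-V = -(-4079 - 4*I*√354/3) = 4079 + 4*I*√354/3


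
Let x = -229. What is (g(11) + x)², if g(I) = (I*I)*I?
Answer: 1214404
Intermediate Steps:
g(I) = I³ (g(I) = I²*I = I³)
(g(11) + x)² = (11³ - 229)² = (1331 - 229)² = 1102² = 1214404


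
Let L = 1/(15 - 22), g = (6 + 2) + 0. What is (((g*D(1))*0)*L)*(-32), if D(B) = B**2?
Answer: 0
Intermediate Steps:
g = 8 (g = 8 + 0 = 8)
L = -1/7 (L = 1/(-7) = -1/7 ≈ -0.14286)
(((g*D(1))*0)*L)*(-32) = (((8*1**2)*0)*(-1/7))*(-32) = (((8*1)*0)*(-1/7))*(-32) = ((8*0)*(-1/7))*(-32) = (0*(-1/7))*(-32) = 0*(-32) = 0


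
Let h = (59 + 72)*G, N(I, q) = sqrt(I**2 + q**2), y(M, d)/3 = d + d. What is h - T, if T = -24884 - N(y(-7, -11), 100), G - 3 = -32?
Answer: 21085 + 2*sqrt(3589) ≈ 21205.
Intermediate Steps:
y(M, d) = 6*d (y(M, d) = 3*(d + d) = 3*(2*d) = 6*d)
G = -29 (G = 3 - 32 = -29)
h = -3799 (h = (59 + 72)*(-29) = 131*(-29) = -3799)
T = -24884 - 2*sqrt(3589) (T = -24884 - sqrt((6*(-11))**2 + 100**2) = -24884 - sqrt((-66)**2 + 10000) = -24884 - sqrt(4356 + 10000) = -24884 - sqrt(14356) = -24884 - 2*sqrt(3589) ≈ -25004.)
h - T = -3799 - (-24884 - 2*sqrt(3589)) = -3799 + (24884 + 2*sqrt(3589)) = 21085 + 2*sqrt(3589)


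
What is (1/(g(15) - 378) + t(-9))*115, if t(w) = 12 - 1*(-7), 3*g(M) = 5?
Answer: 2466520/1129 ≈ 2184.7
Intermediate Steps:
g(M) = 5/3 (g(M) = (1/3)*5 = 5/3)
t(w) = 19 (t(w) = 12 + 7 = 19)
(1/(g(15) - 378) + t(-9))*115 = (1/(5/3 - 378) + 19)*115 = (1/(-1129/3) + 19)*115 = (-3/1129 + 19)*115 = (21448/1129)*115 = 2466520/1129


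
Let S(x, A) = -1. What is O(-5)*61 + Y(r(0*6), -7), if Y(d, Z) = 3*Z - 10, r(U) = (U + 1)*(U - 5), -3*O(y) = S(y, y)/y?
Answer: -526/15 ≈ -35.067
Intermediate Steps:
O(y) = 1/(3*y) (O(y) = -(-1)/(3*y) = 1/(3*y))
r(U) = (1 + U)*(-5 + U)
Y(d, Z) = -10 + 3*Z
O(-5)*61 + Y(r(0*6), -7) = ((⅓)/(-5))*61 + (-10 + 3*(-7)) = ((⅓)*(-⅕))*61 + (-10 - 21) = -1/15*61 - 31 = -61/15 - 31 = -526/15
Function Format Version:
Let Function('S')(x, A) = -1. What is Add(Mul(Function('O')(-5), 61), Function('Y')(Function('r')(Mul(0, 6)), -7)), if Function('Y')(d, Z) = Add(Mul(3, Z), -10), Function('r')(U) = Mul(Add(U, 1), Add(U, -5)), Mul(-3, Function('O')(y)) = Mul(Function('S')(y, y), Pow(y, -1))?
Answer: Rational(-526, 15) ≈ -35.067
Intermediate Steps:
Function('O')(y) = Mul(Rational(1, 3), Pow(y, -1)) (Function('O')(y) = Mul(Rational(-1, 3), Mul(-1, Pow(y, -1))) = Mul(Rational(1, 3), Pow(y, -1)))
Function('r')(U) = Mul(Add(1, U), Add(-5, U))
Function('Y')(d, Z) = Add(-10, Mul(3, Z))
Add(Mul(Function('O')(-5), 61), Function('Y')(Function('r')(Mul(0, 6)), -7)) = Add(Mul(Mul(Rational(1, 3), Pow(-5, -1)), 61), Add(-10, Mul(3, -7))) = Add(Mul(Mul(Rational(1, 3), Rational(-1, 5)), 61), Add(-10, -21)) = Add(Mul(Rational(-1, 15), 61), -31) = Add(Rational(-61, 15), -31) = Rational(-526, 15)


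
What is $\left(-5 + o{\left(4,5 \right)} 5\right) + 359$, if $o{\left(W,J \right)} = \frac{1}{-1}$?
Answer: $349$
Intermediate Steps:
$o{\left(W,J \right)} = -1$
$\left(-5 + o{\left(4,5 \right)} 5\right) + 359 = \left(-5 - 5\right) + 359 = -10 + 359 = 349$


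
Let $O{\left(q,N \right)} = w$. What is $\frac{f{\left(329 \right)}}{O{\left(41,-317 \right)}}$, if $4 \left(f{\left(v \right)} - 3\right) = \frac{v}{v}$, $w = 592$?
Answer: $\frac{13}{2368} \approx 0.0054899$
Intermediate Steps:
$O{\left(q,N \right)} = 592$
$f{\left(v \right)} = \frac{13}{4}$ ($f{\left(v \right)} = 3 + \frac{v \frac{1}{v}}{4} = 3 + \frac{1}{4} \cdot 1 = 3 + \frac{1}{4} = \frac{13}{4}$)
$\frac{f{\left(329 \right)}}{O{\left(41,-317 \right)}} = \frac{13}{4 \cdot 592} = \frac{13}{4} \cdot \frac{1}{592} = \frac{13}{2368}$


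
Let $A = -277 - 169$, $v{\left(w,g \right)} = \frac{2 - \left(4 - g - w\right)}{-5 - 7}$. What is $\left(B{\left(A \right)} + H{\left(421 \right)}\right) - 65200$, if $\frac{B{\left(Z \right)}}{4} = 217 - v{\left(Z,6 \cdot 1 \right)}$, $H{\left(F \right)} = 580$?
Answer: $- \frac{191698}{3} \approx -63899.0$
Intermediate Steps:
$v{\left(w,g \right)} = \frac{1}{6} - \frac{g}{12} - \frac{w}{12}$ ($v{\left(w,g \right)} = \frac{2 - \left(4 - g - w\right)}{-12} = \left(2 + \left(-4 + g + w\right)\right) \left(- \frac{1}{12}\right) = \left(-2 + g + w\right) \left(- \frac{1}{12}\right) = \frac{1}{6} - \frac{g}{12} - \frac{w}{12}$)
$A = -446$ ($A = -277 - 169 = -446$)
$B{\left(Z \right)} = \frac{2608}{3} + \frac{Z}{3}$ ($B{\left(Z \right)} = 4 \left(217 - \left(\frac{1}{6} - \frac{6 \cdot 1}{12} - \frac{Z}{12}\right)\right) = 4 \left(217 - \left(\frac{1}{6} - \frac{1}{2} - \frac{Z}{12}\right)\right) = 4 \left(217 - \left(- \frac{1}{3} - \frac{Z}{12}\right)\right) = 4 \left(217 + \left(\frac{1}{3} + \frac{Z}{12}\right)\right) = 4 \left(\frac{652}{3} + \frac{Z}{12}\right) = \frac{2608}{3} + \frac{Z}{3}$)
$\left(B{\left(A \right)} + H{\left(421 \right)}\right) - 65200 = \left(\left(\frac{2608}{3} + \frac{1}{3} \left(-446\right)\right) + 580\right) - 65200 = \left(\left(\frac{2608}{3} - \frac{446}{3}\right) + 580\right) - 65200 = \left(\frac{2162}{3} + 580\right) - 65200 = \frac{3902}{3} - 65200 = - \frac{191698}{3}$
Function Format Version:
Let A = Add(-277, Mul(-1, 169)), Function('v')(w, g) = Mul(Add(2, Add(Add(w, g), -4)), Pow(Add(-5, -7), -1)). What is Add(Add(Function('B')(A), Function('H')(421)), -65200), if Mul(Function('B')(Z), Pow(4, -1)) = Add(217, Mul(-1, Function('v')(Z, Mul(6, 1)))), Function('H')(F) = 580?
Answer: Rational(-191698, 3) ≈ -63899.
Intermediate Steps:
Function('v')(w, g) = Add(Rational(1, 6), Mul(Rational(-1, 12), g), Mul(Rational(-1, 12), w)) (Function('v')(w, g) = Mul(Add(2, Add(Add(g, w), -4)), Pow(-12, -1)) = Mul(Add(2, Add(-4, g, w)), Rational(-1, 12)) = Mul(Add(-2, g, w), Rational(-1, 12)) = Add(Rational(1, 6), Mul(Rational(-1, 12), g), Mul(Rational(-1, 12), w)))
A = -446 (A = Add(-277, -169) = -446)
Function('B')(Z) = Add(Rational(2608, 3), Mul(Rational(1, 3), Z)) (Function('B')(Z) = Mul(4, Add(217, Mul(-1, Add(Rational(1, 6), Mul(Rational(-1, 12), Mul(6, 1)), Mul(Rational(-1, 12), Z))))) = Mul(4, Add(217, Mul(-1, Add(Rational(1, 6), Mul(Rational(-1, 12), 6), Mul(Rational(-1, 12), Z))))) = Mul(4, Add(217, Mul(-1, Add(Rational(1, 6), Rational(-1, 2), Mul(Rational(-1, 12), Z))))) = Mul(4, Add(217, Mul(-1, Add(Rational(-1, 3), Mul(Rational(-1, 12), Z))))) = Mul(4, Add(217, Add(Rational(1, 3), Mul(Rational(1, 12), Z)))) = Mul(4, Add(Rational(652, 3), Mul(Rational(1, 12), Z))) = Add(Rational(2608, 3), Mul(Rational(1, 3), Z)))
Add(Add(Function('B')(A), Function('H')(421)), -65200) = Add(Add(Add(Rational(2608, 3), Mul(Rational(1, 3), -446)), 580), -65200) = Add(Add(Add(Rational(2608, 3), Rational(-446, 3)), 580), -65200) = Add(Add(Rational(2162, 3), 580), -65200) = Add(Rational(3902, 3), -65200) = Rational(-191698, 3)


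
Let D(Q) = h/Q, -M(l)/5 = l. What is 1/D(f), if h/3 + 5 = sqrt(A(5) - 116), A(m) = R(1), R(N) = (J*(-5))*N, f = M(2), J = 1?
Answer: 25/219 + 55*I/219 ≈ 0.11416 + 0.25114*I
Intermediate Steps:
M(l) = -5*l
f = -10 (f = -5*2 = -10)
R(N) = -5*N (R(N) = (1*(-5))*N = -5*N)
A(m) = -5 (A(m) = -5*1 = -5)
h = -15 + 33*I (h = -15 + 3*sqrt(-5 - 116) = -15 + 3*sqrt(-121) = -15 + 3*(11*I) = -15 + 33*I ≈ -15.0 + 33.0*I)
D(Q) = (-15 + 33*I)/Q
1/D(f) = 1/(3*(-5 + 11*I)/(-10)) = 1/(3*(-1/10)*(-5 + 11*I)) = 1/(3/2 - 33*I/10) = 50*(3/2 + 33*I/10)/657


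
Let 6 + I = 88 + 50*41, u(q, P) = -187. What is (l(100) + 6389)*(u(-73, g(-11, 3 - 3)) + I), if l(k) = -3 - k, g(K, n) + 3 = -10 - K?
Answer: 12226270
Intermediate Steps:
g(K, n) = -13 - K (g(K, n) = -3 + (-10 - K) = -13 - K)
I = 2132 (I = -6 + (88 + 50*41) = -6 + (88 + 2050) = -6 + 2138 = 2132)
(l(100) + 6389)*(u(-73, g(-11, 3 - 3)) + I) = ((-3 - 1*100) + 6389)*(-187 + 2132) = ((-3 - 100) + 6389)*1945 = (-103 + 6389)*1945 = 6286*1945 = 12226270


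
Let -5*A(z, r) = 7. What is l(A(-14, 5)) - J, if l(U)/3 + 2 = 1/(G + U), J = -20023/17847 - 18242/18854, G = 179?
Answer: -193903902631/49800126024 ≈ -3.8936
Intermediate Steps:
J = -351539308/168243669 (J = -20023*1/17847 - 18242*1/18854 = -20023/17847 - 9121/9427 = -351539308/168243669 ≈ -2.0895)
A(z, r) = -7/5 (A(z, r) = -⅕*7 = -7/5)
l(U) = -6 + 3/(179 + U)
l(A(-14, 5)) - J = 3*(-357 - 2*(-7/5))/(179 - 7/5) - 1*(-351539308/168243669) = 3*(-357 + 14/5)/(888/5) + 351539308/168243669 = 3*(5/888)*(-1771/5) + 351539308/168243669 = -1771/296 + 351539308/168243669 = -193903902631/49800126024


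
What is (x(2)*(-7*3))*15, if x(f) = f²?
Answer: -1260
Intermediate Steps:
(x(2)*(-7*3))*15 = (2²*(-7*3))*15 = (4*(-21))*15 = -84*15 = -1260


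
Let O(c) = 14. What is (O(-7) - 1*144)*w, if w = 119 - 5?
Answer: -14820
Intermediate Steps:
w = 114
(O(-7) - 1*144)*w = (14 - 1*144)*114 = (14 - 144)*114 = -130*114 = -14820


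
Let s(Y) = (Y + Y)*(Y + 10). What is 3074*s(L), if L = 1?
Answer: 67628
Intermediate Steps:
s(Y) = 2*Y*(10 + Y) (s(Y) = (2*Y)*(10 + Y) = 2*Y*(10 + Y))
3074*s(L) = 3074*(2*1*(10 + 1)) = 3074*(2*1*11) = 3074*22 = 67628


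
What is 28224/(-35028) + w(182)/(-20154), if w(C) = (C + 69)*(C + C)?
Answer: -7478422/1400703 ≈ -5.3391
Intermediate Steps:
w(C) = 2*C*(69 + C) (w(C) = (69 + C)*(2*C) = 2*C*(69 + C))
28224/(-35028) + w(182)/(-20154) = 28224/(-35028) + (2*182*(69 + 182))/(-20154) = 28224*(-1/35028) + (2*182*251)*(-1/20154) = -112/139 + 91364*(-1/20154) = -112/139 - 45682/10077 = -7478422/1400703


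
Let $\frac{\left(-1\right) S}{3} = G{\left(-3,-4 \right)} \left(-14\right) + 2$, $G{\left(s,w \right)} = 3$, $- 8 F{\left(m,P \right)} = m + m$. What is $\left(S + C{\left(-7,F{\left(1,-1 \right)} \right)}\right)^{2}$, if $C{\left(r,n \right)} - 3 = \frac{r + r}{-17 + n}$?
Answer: $\frac{72982849}{4761} \approx 15329.0$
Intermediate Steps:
$F{\left(m,P \right)} = - \frac{m}{4}$ ($F{\left(m,P \right)} = - \frac{m + m}{8} = - \frac{2 m}{8} = - \frac{m}{4}$)
$C{\left(r,n \right)} = 3 + \frac{2 r}{-17 + n}$ ($C{\left(r,n \right)} = 3 + \frac{r + r}{-17 + n} = 3 + \frac{2 r}{-17 + n}$)
$S = 120$ ($S = - 3 \left(3 \left(-14\right) + 2\right) = - 3 \left(-42 + 2\right) = \left(-3\right) \left(-40\right) = 120$)
$\left(S + C{\left(-7,F{\left(1,-1 \right)} \right)}\right)^{2} = \left(120 + \frac{-51 + 2 \left(-7\right) + 3 \left(\left(- \frac{1}{4}\right) 1\right)}{-17 - \frac{1}{4}}\right)^{2} = \left(120 + \frac{-51 - 14 + 3 \left(- \frac{1}{4}\right)}{-17 - \frac{1}{4}}\right)^{2} = \left(120 + \frac{-51 - 14 - \frac{3}{4}}{- \frac{69}{4}}\right)^{2} = \left(120 - - \frac{263}{69}\right)^{2} = \left(120 + \frac{263}{69}\right)^{2} = \left(\frac{8543}{69}\right)^{2} = \frac{72982849}{4761}$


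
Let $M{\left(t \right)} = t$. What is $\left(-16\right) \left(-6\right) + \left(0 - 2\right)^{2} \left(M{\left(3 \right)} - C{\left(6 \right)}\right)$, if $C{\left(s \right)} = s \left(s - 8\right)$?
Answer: $156$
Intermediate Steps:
$C{\left(s \right)} = s \left(-8 + s\right)$
$\left(-16\right) \left(-6\right) + \left(0 - 2\right)^{2} \left(M{\left(3 \right)} - C{\left(6 \right)}\right) = \left(-16\right) \left(-6\right) + \left(0 - 2\right)^{2} \left(3 - 6 \left(-8 + 6\right)\right) = 96 + \left(-2\right)^{2} \left(3 - 6 \left(-2\right)\right) = 96 + 4 \left(3 - -12\right) = 96 + 4 \left(3 + 12\right) = 96 + 4 \cdot 15 = 96 + 60 = 156$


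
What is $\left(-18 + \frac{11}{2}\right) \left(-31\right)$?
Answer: $\frac{775}{2} \approx 387.5$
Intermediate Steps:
$\left(-18 + \frac{11}{2}\right) \left(-31\right) = \left(- \frac{25}{2}\right) \left(-31\right) = \frac{775}{2}$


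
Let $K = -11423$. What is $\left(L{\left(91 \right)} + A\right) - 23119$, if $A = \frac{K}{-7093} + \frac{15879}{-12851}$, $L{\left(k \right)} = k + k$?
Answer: $- \frac{2090722536765}{91152143} \approx -22937.0$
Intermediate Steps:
$L{\left(k \right)} = 2 k$
$A = \frac{34167226}{91152143}$ ($A = - \frac{11423}{-7093} + \frac{15879}{-12851} = \left(-11423\right) \left(- \frac{1}{7093}\right) + 15879 \left(- \frac{1}{12851}\right) = \frac{11423}{7093} - \frac{15879}{12851} = \frac{34167226}{91152143} \approx 0.37484$)
$\left(L{\left(91 \right)} + A\right) - 23119 = \left(2 \cdot 91 + \frac{34167226}{91152143}\right) - 23119 = \left(182 + \frac{34167226}{91152143}\right) - 23119 = \frac{16623857252}{91152143} - 23119 = - \frac{2090722536765}{91152143}$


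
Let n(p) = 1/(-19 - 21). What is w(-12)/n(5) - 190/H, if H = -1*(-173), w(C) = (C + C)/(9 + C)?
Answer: -55550/173 ≈ -321.10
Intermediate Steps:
w(C) = 2*C/(9 + C) (w(C) = (2*C)/(9 + C) = 2*C/(9 + C))
n(p) = -1/40 (n(p) = 1/(-40) = -1/40)
H = 173
w(-12)/n(5) - 190/H = (2*(-12)/(9 - 12))/(-1/40) - 190/173 = (2*(-12)/(-3))*(-40) - 190*1/173 = (2*(-12)*(-⅓))*(-40) - 190/173 = 8*(-40) - 190/173 = -320 - 190/173 = -55550/173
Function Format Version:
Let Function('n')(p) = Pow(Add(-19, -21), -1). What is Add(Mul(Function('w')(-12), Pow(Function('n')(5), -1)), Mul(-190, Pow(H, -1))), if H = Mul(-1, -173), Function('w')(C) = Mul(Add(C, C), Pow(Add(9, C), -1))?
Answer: Rational(-55550, 173) ≈ -321.10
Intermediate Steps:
Function('w')(C) = Mul(2, C, Pow(Add(9, C), -1)) (Function('w')(C) = Mul(Mul(2, C), Pow(Add(9, C), -1)) = Mul(2, C, Pow(Add(9, C), -1)))
Function('n')(p) = Rational(-1, 40) (Function('n')(p) = Pow(-40, -1) = Rational(-1, 40))
H = 173
Add(Mul(Function('w')(-12), Pow(Function('n')(5), -1)), Mul(-190, Pow(H, -1))) = Add(Mul(Mul(2, -12, Pow(Add(9, -12), -1)), Pow(Rational(-1, 40), -1)), Mul(-190, Pow(173, -1))) = Add(Mul(Mul(2, -12, Pow(-3, -1)), -40), Mul(-190, Rational(1, 173))) = Add(Mul(Mul(2, -12, Rational(-1, 3)), -40), Rational(-190, 173)) = Add(Mul(8, -40), Rational(-190, 173)) = Add(-320, Rational(-190, 173)) = Rational(-55550, 173)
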